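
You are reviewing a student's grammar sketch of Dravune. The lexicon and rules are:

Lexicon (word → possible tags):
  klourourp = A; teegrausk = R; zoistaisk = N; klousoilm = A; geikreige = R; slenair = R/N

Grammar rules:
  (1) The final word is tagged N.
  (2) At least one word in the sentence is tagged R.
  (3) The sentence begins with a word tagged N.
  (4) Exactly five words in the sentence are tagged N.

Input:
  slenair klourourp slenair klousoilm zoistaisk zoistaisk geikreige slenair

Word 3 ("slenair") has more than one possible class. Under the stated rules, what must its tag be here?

N

Candidates per position — 1:slenair {R,N}; 2:klourourp {A}; 3:slenair {R,N}; 4:klousoilm {A}; 5:zoistaisk {N}; 6:zoistaisk {N}; 7:geikreige {R}; 8:slenair {R,N}.
Position 1: tagging it R would leave rule 3 unsatisfiable, so it must be N.
Position 3: tagging it R would leave rule 4 unsatisfiable, so it must be N.
Position 8: tagging it R would leave rule 1 unsatisfiable, so it must be N.
So the tagging must be: N A N A N N R N.
Verifying each rule — rule 1 satisfied; rule 2 satisfied; rule 3 satisfied; rule 4 satisfied.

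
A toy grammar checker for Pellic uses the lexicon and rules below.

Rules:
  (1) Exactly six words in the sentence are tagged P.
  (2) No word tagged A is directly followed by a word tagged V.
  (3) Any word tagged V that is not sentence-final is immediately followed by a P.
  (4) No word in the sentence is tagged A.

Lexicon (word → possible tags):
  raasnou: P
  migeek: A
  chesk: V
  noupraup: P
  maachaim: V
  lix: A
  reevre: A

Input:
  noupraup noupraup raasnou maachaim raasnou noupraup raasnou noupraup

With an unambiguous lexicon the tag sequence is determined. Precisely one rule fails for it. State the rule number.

Fixed tagging: P P P V P P P P.
Checking each rule: R1 violated, R2 holds, R3 holds, R4 holds.
Only rule 1 fails.

1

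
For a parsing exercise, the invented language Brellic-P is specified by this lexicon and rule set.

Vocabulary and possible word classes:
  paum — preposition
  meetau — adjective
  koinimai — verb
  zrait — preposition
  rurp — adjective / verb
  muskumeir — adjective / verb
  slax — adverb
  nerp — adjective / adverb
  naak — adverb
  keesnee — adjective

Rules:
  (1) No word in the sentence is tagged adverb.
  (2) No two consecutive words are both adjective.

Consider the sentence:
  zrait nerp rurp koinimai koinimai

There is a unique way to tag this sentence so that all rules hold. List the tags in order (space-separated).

Candidates per position — 1:zrait {preposition}; 2:nerp {adjective,adverb}; 3:rurp {adjective,verb}; 4:koinimai {verb}; 5:koinimai {verb}.
Word 2 cannot be adverb — rule 1 would then fail for every completion. It is adjective.
Word 3 cannot be adjective — rule 2 would then fail for every completion. It is verb.
The unique satisfying tagging is: preposition adjective verb verb verb.
Rule-by-rule: rule 1 ✓; rule 2 ✓.

preposition adjective verb verb verb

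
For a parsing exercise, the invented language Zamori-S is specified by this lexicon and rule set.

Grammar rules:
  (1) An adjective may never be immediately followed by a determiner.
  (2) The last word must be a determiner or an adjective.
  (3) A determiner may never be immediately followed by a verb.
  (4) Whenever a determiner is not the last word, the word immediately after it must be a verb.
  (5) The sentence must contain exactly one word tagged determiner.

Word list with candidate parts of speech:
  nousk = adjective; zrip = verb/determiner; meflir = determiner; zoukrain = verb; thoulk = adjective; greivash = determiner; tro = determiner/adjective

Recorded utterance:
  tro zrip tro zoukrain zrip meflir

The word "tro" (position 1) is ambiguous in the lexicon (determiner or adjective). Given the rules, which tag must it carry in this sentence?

Candidates per position — 1:tro {determiner,adjective}; 2:zrip {verb,determiner}; 3:tro {determiner,adjective}; 4:zoukrain {verb}; 5:zrip {verb,determiner}; 6:meflir {determiner}.
Position 1: determiner is ruled out by rule 5; that leaves adjective.
Position 2: determiner is ruled out by rule 1; that leaves verb.
Position 3: determiner is ruled out by rule 3; that leaves adjective.
Position 5: determiner is ruled out by rule 4; that leaves verb.
The unique satisfying tagging is: adjective verb adjective verb verb determiner.
Check: rule 1 ✓; rule 2 ✓; rule 3 ✓; rule 4 ✓; rule 5 ✓.

adjective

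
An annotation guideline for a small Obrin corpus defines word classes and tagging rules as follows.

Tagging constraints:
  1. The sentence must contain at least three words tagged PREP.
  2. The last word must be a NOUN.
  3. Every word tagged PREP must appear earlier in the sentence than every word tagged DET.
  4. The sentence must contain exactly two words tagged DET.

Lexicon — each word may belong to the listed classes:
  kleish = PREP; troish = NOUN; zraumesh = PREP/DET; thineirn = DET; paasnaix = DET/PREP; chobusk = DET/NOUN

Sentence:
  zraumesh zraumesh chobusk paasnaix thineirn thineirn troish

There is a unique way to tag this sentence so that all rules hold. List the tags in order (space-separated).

PREP PREP NOUN PREP DET DET NOUN

Candidates per position — 1:zraumesh {PREP,DET}; 2:zraumesh {PREP,DET}; 3:chobusk {DET,NOUN}; 4:paasnaix {DET,PREP}; 5:thineirn {DET}; 6:thineirn {DET}; 7:troish {NOUN}.
Word 1 cannot be DET — rule 1 would then fail for every completion. It is PREP.
Word 2 cannot be DET — rule 1 would then fail for every completion. It is PREP.
Word 3 cannot be DET — rule 4 would then fail for every completion. It is NOUN.
Word 4 cannot be DET — rule 1 would then fail for every completion. It is PREP.
The unique satisfying tagging is: PREP PREP NOUN PREP DET DET NOUN.
Rule-by-rule: rule 1 ✓; rule 2 ✓; rule 3 ✓; rule 4 ✓.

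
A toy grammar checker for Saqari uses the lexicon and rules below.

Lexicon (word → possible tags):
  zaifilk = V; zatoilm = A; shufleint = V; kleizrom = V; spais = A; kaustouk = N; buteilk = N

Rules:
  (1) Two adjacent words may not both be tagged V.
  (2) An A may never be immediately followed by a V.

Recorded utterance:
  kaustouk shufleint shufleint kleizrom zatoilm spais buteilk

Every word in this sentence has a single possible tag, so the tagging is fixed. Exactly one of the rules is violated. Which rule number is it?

1

Fixed tagging: N V V V A A N.
Applying the rules: R1 fails, R2 ok.
Only rule 1 fails.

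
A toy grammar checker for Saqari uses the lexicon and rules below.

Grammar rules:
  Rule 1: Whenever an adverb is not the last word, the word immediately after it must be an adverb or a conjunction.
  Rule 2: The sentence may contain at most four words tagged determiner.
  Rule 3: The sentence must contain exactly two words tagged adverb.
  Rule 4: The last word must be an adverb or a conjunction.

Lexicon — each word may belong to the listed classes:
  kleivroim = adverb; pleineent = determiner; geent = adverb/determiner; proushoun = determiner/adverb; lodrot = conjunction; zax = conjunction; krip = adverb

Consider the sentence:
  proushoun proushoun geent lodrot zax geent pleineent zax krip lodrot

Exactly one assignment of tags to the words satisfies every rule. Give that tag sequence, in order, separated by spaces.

Candidates per position — 1:proushoun {determiner,adverb}; 2:proushoun {determiner,adverb}; 3:geent {adverb,determiner}; 4:lodrot {conjunction}; 5:zax {conjunction}; 6:geent {adverb,determiner}; 7:pleineent {determiner}; 8:zax {conjunction}; 9:krip {adverb}; 10:lodrot {conjunction}.
Position 6: tagging it adverb would leave rule 1 unsatisfiable, so it must be determiner.
The remaining ambiguous positions (1, 2, 3) are resolved jointly — only one combination satisfies every rule.
The only consistent sequence is: determiner determiner adverb conjunction conjunction determiner determiner conjunction adverb conjunction.
Checking: rule 1 ✓; rule 2 ✓; rule 3 ✓; rule 4 ✓.

determiner determiner adverb conjunction conjunction determiner determiner conjunction adverb conjunction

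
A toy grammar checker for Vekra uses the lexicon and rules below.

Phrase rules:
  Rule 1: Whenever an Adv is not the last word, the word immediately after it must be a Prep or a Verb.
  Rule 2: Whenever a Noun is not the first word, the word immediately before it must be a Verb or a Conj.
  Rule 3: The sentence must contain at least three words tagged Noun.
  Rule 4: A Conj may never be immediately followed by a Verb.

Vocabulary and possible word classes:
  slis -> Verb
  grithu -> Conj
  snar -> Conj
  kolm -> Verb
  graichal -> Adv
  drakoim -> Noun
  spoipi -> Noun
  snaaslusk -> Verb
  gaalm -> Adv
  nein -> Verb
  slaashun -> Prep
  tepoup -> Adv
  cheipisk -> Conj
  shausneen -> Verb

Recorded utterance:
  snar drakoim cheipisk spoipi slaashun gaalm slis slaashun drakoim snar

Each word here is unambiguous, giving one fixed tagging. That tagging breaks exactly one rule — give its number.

Fixed tagging: Conj Noun Conj Noun Prep Adv Verb Prep Noun Conj.
Applying the rules: R1 ✓, R2 ✗, R3 ✓, R4 ✓.
Only rule 2 fails.

2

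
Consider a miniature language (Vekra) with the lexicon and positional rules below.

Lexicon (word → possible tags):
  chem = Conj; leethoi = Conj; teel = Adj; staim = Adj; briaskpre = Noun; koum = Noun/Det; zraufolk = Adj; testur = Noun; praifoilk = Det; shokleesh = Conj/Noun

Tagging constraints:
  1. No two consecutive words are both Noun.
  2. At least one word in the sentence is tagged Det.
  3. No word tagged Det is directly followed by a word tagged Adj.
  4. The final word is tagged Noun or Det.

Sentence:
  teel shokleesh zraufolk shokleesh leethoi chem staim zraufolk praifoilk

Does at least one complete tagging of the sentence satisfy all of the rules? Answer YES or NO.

YES

Candidates per position — 1:teel {Adj}; 2:shokleesh {Conj,Noun}; 3:zraufolk {Adj}; 4:shokleesh {Conj,Noun}; 5:leethoi {Conj}; 6:chem {Conj}; 7:staim {Adj}; 8:zraufolk {Adj}; 9:praifoilk {Det}.
One satisfying assignment: Adj Conj Adj Noun Conj Conj Adj Adj Det.
Rule-by-rule: rule 1 satisfied; rule 2 satisfied; rule 3 satisfied; rule 4 satisfied.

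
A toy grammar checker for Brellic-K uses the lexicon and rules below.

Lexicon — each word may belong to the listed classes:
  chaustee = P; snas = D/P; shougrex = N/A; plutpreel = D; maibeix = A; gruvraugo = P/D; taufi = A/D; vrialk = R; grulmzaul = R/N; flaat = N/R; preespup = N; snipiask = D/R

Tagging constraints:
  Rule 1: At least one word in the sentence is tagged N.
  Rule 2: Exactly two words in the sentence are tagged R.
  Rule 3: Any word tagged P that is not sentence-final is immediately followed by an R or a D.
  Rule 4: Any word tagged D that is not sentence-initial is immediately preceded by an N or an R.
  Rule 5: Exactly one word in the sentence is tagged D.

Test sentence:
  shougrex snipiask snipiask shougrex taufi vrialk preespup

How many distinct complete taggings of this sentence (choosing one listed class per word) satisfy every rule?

6

Candidates per position — 1:shougrex {N,A}; 2:snipiask {D,R}; 3:snipiask {D,R}; 4:shougrex {N,A}; 5:taufi {A,D}; 6:vrialk {R}; 7:preespup {N}.
There are 32 candidate sequences in total.
Checking each against the rules leaves 6 sequences.
Count = 6.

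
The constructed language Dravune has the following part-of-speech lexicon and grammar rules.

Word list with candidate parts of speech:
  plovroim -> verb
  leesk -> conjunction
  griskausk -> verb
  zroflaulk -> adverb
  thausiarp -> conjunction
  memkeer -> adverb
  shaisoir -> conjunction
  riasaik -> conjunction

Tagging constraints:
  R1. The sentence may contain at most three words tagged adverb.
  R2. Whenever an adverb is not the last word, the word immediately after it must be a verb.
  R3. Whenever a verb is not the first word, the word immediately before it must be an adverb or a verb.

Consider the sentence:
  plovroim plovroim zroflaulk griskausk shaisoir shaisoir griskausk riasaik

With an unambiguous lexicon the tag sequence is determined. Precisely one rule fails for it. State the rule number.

3

Fixed tagging: verb verb adverb verb conjunction conjunction verb conjunction.
Checking each rule: R1 holds, R2 holds, R3 violated.
Only rule 3 fails.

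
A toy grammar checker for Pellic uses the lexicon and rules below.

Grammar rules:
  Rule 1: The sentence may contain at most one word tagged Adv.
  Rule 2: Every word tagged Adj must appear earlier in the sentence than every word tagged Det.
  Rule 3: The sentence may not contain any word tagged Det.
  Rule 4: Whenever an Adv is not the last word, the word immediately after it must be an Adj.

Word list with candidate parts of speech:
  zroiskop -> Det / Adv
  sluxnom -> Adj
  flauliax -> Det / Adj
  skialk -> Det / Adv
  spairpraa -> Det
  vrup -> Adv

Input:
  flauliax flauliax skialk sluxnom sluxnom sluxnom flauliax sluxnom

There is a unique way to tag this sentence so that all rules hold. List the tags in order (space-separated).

Candidates per position — 1:flauliax {Det,Adj}; 2:flauliax {Det,Adj}; 3:skialk {Det,Adv}; 4:sluxnom {Adj}; 5:sluxnom {Adj}; 6:sluxnom {Adj}; 7:flauliax {Det,Adj}; 8:sluxnom {Adj}.
At position 1, choosing Det makes rule 2 impossible to satisfy; hence Adj.
At position 2, choosing Det makes rule 2 impossible to satisfy; hence Adj.
At position 3, choosing Det makes rule 2 impossible to satisfy; hence Adv.
At position 7, choosing Det makes rule 2 impossible to satisfy; hence Adj.
The unique satisfying tagging is: Adj Adj Adv Adj Adj Adj Adj Adj.
Rule-by-rule: rule 1 satisfied; rule 2 satisfied; rule 3 satisfied; rule 4 satisfied.

Adj Adj Adv Adj Adj Adj Adj Adj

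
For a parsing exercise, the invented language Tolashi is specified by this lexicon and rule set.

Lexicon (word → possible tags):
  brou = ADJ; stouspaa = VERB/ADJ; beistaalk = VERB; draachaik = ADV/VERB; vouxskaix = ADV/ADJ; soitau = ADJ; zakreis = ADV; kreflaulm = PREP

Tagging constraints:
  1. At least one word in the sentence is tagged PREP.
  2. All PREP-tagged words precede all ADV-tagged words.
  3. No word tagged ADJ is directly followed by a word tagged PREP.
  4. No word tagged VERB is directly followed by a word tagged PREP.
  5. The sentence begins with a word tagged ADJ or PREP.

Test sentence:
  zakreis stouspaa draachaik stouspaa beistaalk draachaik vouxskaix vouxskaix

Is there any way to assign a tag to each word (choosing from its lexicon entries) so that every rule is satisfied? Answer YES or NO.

Candidates per position — 1:zakreis {ADV}; 2:stouspaa {VERB,ADJ}; 3:draachaik {ADV,VERB}; 4:stouspaa {VERB,ADJ}; 5:beistaalk {VERB}; 6:draachaik {ADV,VERB}; 7:vouxskaix {ADV,ADJ}; 8:vouxskaix {ADV,ADJ}.
Rule 1 cannot be satisfied by any choice of tags from the lexicon.
So there is no consistent tagging.

NO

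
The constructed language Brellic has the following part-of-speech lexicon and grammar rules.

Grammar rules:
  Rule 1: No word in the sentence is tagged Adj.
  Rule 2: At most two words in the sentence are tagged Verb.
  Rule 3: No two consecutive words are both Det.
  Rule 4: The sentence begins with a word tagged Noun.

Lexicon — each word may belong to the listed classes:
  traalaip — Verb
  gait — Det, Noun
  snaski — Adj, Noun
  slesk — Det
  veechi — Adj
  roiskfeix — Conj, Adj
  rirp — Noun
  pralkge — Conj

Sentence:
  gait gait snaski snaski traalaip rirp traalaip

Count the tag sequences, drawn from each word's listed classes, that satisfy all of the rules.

Candidates per position — 1:gait {Det,Noun}; 2:gait {Det,Noun}; 3:snaski {Adj,Noun}; 4:snaski {Adj,Noun}; 5:traalaip {Verb}; 6:rirp {Noun}; 7:traalaip {Verb}.
There are 16 candidate sequences in total.
The sequences that satisfy every rule: Noun Det Noun Noun Verb Noun Verb; Noun Noun Noun Noun Verb Noun Verb.
Count = 2.

2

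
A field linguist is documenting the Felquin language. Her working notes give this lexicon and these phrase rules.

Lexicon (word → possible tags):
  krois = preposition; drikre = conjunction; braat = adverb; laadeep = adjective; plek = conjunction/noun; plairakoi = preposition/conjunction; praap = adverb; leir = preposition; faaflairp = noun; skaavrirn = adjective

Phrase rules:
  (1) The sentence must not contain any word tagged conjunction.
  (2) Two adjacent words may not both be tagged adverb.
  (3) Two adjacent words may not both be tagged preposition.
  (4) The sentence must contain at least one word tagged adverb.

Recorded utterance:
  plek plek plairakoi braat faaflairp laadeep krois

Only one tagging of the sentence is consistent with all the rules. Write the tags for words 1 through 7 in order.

noun noun preposition adverb noun adjective preposition

Candidates per position — 1:plek {conjunction,noun}; 2:plek {conjunction,noun}; 3:plairakoi {preposition,conjunction}; 4:braat {adverb}; 5:faaflairp {noun}; 6:laadeep {adjective}; 7:krois {preposition}.
Position 1: conjunction is ruled out by rule 1; that leaves noun.
Position 2: conjunction is ruled out by rule 1; that leaves noun.
Position 3: conjunction is ruled out by rule 1; that leaves preposition.
The only consistent sequence is: noun noun preposition adverb noun adjective preposition.
Rule-by-rule: rule 1 holds; rule 2 holds; rule 3 holds; rule 4 holds.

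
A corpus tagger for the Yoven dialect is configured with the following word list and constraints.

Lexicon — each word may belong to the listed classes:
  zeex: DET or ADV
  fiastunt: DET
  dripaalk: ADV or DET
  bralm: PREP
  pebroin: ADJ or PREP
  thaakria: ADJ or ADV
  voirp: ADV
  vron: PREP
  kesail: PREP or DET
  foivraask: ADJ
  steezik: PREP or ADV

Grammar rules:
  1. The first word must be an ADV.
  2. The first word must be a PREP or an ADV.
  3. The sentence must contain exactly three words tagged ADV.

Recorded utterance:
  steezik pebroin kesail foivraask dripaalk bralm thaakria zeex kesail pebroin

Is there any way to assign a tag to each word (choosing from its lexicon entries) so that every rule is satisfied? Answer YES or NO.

Candidates per position — 1:steezik {PREP,ADV}; 2:pebroin {ADJ,PREP}; 3:kesail {PREP,DET}; 4:foivraask {ADJ}; 5:dripaalk {ADV,DET}; 6:bralm {PREP}; 7:thaakria {ADJ,ADV}; 8:zeex {DET,ADV}; 9:kesail {PREP,DET}; 10:pebroin {ADJ,PREP}.
One satisfying assignment: ADV ADJ PREP ADJ ADV PREP ADJ ADV PREP ADJ.
Check: rule 1 satisfied; rule 2 satisfied; rule 3 satisfied.

YES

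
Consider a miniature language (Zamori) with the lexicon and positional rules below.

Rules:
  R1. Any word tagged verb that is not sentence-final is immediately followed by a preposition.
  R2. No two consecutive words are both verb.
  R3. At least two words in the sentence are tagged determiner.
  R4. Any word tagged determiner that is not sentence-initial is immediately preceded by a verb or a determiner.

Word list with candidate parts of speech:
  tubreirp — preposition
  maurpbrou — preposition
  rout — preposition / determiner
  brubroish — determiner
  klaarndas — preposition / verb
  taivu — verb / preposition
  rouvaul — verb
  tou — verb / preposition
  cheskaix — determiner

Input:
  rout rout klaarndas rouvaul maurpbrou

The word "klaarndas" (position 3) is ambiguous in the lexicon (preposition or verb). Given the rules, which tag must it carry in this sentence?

preposition

Candidates per position — 1:rout {preposition,determiner}; 2:rout {preposition,determiner}; 3:klaarndas {preposition,verb}; 4:rouvaul {verb}; 5:maurpbrou {preposition}.
If word 1 were preposition, no tagging could satisfy rule 3; so word 1 is determiner.
If word 2 were preposition, no tagging could satisfy rule 3; so word 2 is determiner.
If word 3 were verb, no tagging could satisfy rule 1; so word 3 is preposition.
That leaves exactly one tagging: determiner determiner preposition verb preposition.
Rule-by-rule: rule 1 ✓; rule 2 ✓; rule 3 ✓; rule 4 ✓.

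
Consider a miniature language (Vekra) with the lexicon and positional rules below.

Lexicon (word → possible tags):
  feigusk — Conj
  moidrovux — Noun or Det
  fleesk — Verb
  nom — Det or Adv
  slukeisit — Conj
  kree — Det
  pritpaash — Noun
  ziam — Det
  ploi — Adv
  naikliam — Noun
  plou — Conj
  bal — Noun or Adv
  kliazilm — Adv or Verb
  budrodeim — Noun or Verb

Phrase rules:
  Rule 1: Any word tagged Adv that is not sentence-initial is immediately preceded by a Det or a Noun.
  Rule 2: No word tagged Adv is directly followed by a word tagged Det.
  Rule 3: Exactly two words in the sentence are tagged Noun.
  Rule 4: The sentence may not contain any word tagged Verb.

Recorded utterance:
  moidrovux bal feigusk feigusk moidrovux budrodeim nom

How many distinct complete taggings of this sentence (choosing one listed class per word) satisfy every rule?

6

Candidates per position — 1:moidrovux {Noun,Det}; 2:bal {Noun,Adv}; 3:feigusk {Conj}; 4:feigusk {Conj}; 5:moidrovux {Noun,Det}; 6:budrodeim {Noun,Verb}; 7:nom {Det,Adv}.
There are 32 candidate sequences in total.
Checking each against the rules leaves 6 sequences.
Count = 6.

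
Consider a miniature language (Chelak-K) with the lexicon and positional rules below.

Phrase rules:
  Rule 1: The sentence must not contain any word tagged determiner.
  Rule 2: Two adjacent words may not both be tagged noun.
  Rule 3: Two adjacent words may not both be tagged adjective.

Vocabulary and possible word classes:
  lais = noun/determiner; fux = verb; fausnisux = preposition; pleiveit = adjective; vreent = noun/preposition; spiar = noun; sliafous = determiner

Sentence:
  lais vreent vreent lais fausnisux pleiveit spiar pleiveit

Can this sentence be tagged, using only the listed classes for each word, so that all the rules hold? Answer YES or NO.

Candidates per position — 1:lais {noun,determiner}; 2:vreent {noun,preposition}; 3:vreent {noun,preposition}; 4:lais {noun,determiner}; 5:fausnisux {preposition}; 6:pleiveit {adjective}; 7:spiar {noun}; 8:pleiveit {adjective}.
One satisfying assignment: noun preposition preposition noun preposition adjective noun adjective.
Check: rule 1 satisfied; rule 2 satisfied; rule 3 satisfied.

YES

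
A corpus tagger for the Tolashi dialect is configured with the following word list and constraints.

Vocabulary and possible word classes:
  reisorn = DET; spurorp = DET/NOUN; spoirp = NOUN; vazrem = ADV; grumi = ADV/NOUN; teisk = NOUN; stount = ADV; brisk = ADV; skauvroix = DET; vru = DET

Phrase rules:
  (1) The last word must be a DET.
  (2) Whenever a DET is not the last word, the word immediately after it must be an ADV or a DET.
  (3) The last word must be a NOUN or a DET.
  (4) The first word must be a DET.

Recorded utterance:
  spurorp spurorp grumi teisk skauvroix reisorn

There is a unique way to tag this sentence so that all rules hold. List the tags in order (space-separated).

DET DET ADV NOUN DET DET

Candidates per position — 1:spurorp {DET,NOUN}; 2:spurorp {DET,NOUN}; 3:grumi {ADV,NOUN}; 4:teisk {NOUN}; 5:skauvroix {DET}; 6:reisorn {DET}.
Position 1: tagging it NOUN would leave rule 4 unsatisfiable, so it must be DET.
Position 2: tagging it NOUN would leave rule 2 unsatisfiable, so it must be DET.
Position 3: tagging it NOUN would leave rule 2 unsatisfiable, so it must be ADV.
That leaves exactly one tagging: DET DET ADV NOUN DET DET.
Checking: rule 1 holds; rule 2 holds; rule 3 holds; rule 4 holds.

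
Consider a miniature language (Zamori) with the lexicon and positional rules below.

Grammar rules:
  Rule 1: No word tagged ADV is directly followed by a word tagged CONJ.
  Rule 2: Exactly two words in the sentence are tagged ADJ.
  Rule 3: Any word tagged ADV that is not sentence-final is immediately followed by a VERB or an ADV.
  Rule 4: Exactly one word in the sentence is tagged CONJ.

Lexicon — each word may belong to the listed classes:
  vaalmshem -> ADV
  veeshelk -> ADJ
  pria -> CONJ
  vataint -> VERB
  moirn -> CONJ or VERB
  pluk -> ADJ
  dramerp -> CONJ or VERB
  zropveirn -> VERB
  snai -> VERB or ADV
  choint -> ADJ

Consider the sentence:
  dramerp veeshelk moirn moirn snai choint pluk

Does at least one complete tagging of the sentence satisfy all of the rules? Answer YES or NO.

Candidates per position — 1:dramerp {CONJ,VERB}; 2:veeshelk {ADJ}; 3:moirn {CONJ,VERB}; 4:moirn {CONJ,VERB}; 5:snai {VERB,ADV}; 6:choint {ADJ}; 7:pluk {ADJ}.
Rule 2 cannot be satisfied by any choice of tags from the lexicon.
So there is no consistent tagging.

NO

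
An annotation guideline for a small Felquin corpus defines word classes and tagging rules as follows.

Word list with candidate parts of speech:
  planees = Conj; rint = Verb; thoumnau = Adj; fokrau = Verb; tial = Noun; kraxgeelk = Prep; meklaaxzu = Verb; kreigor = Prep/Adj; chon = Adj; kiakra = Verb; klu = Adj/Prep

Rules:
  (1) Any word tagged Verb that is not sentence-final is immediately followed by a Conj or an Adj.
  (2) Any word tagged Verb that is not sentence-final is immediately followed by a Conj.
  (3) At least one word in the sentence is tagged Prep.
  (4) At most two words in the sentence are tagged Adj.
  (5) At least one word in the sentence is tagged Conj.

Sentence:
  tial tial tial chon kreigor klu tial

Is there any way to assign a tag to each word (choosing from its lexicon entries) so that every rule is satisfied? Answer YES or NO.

Candidates per position — 1:tial {Noun}; 2:tial {Noun}; 3:tial {Noun}; 4:chon {Adj}; 5:kreigor {Prep,Adj}; 6:klu {Adj,Prep}; 7:tial {Noun}.
Rule 5 cannot be satisfied by any choice of tags from the lexicon.
So there is no consistent tagging.

NO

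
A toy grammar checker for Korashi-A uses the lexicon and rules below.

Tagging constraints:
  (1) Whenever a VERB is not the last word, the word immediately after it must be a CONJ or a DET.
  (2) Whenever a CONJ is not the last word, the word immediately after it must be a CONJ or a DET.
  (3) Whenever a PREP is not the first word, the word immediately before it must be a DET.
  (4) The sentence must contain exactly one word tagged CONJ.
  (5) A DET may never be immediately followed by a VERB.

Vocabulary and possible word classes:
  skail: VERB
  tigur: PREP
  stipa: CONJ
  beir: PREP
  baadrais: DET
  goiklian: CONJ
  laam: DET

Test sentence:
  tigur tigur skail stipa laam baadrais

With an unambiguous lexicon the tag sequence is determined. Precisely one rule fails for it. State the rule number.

Fixed tagging: PREP PREP VERB CONJ DET DET.
Checking each rule: R1 pass, R2 pass, R3 fail, R4 pass, R5 pass.
Only rule 3 fails.

3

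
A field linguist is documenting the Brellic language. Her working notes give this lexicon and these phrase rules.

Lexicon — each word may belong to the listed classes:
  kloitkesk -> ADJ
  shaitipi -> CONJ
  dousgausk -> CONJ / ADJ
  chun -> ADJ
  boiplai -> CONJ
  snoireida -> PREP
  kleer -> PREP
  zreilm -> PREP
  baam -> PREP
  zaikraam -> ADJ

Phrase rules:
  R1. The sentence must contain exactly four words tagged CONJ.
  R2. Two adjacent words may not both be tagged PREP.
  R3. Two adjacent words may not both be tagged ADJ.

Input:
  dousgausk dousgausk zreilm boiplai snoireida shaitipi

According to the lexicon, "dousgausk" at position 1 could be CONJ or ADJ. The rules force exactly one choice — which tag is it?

Candidates per position — 1:dousgausk {CONJ,ADJ}; 2:dousgausk {CONJ,ADJ}; 3:zreilm {PREP}; 4:boiplai {CONJ}; 5:snoireida {PREP}; 6:shaitipi {CONJ}.
Word 1 cannot be ADJ — rule 1 would then fail for every completion. It is CONJ.
Word 2 cannot be ADJ — rule 1 would then fail for every completion. It is CONJ.
The unique satisfying tagging is: CONJ CONJ PREP CONJ PREP CONJ.
Verifying each rule — rule 1 satisfied; rule 2 satisfied; rule 3 satisfied.

CONJ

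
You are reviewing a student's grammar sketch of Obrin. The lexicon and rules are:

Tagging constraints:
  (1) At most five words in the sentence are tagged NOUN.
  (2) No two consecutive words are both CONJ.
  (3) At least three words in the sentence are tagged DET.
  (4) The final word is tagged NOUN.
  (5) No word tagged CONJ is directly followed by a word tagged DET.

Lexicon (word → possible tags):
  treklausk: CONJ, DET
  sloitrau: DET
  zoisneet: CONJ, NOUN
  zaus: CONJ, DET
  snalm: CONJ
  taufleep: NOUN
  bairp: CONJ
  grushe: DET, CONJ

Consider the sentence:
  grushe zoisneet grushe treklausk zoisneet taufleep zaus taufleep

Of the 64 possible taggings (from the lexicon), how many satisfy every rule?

7

Candidates per position — 1:grushe {DET,CONJ}; 2:zoisneet {CONJ,NOUN}; 3:grushe {DET,CONJ}; 4:treklausk {CONJ,DET}; 5:zoisneet {CONJ,NOUN}; 6:taufleep {NOUN}; 7:zaus {CONJ,DET}; 8:taufleep {NOUN}.
There are 64 candidate sequences in total.
Checking each against the rules leaves 7 sequences.
Count = 7.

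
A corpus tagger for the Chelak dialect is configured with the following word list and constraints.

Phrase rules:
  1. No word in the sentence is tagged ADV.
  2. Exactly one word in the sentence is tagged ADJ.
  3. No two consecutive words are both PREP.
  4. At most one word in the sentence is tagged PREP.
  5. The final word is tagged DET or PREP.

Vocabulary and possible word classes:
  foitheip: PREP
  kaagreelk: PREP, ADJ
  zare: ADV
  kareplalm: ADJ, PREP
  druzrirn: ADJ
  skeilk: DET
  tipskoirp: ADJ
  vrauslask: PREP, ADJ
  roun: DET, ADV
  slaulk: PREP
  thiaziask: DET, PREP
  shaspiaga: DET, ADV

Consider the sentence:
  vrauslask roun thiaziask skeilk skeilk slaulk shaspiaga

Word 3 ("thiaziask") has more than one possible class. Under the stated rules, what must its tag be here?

Candidates per position — 1:vrauslask {PREP,ADJ}; 2:roun {DET,ADV}; 3:thiaziask {DET,PREP}; 4:skeilk {DET}; 5:skeilk {DET}; 6:slaulk {PREP}; 7:shaspiaga {DET,ADV}.
Word 1 cannot be PREP — rule 2 would then fail for every completion. It is ADJ.
Word 2 cannot be ADV — rule 1 would then fail for every completion. It is DET.
Word 3 cannot be PREP — rule 4 would then fail for every completion. It is DET.
Word 7 cannot be ADV — rule 1 would then fail for every completion. It is DET.
The unique satisfying tagging is: ADJ DET DET DET DET PREP DET.
Verifying each rule — rule 1 ok; rule 2 ok; rule 3 ok; rule 4 ok; rule 5 ok.

DET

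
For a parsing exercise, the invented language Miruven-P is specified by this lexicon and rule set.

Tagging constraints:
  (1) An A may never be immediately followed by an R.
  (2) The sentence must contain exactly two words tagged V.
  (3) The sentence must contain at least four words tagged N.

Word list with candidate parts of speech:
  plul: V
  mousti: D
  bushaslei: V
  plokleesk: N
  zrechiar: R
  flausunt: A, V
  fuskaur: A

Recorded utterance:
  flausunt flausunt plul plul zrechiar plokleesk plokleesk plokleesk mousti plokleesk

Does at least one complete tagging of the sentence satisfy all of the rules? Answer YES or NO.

YES

Candidates per position — 1:flausunt {A,V}; 2:flausunt {A,V}; 3:plul {V}; 4:plul {V}; 5:zrechiar {R}; 6:plokleesk {N}; 7:plokleesk {N}; 8:plokleesk {N}; 9:mousti {D}; 10:plokleesk {N}.
One satisfying assignment: A A V V R N N N D N.
Rule-by-rule: rule 1 ✓; rule 2 ✓; rule 3 ✓.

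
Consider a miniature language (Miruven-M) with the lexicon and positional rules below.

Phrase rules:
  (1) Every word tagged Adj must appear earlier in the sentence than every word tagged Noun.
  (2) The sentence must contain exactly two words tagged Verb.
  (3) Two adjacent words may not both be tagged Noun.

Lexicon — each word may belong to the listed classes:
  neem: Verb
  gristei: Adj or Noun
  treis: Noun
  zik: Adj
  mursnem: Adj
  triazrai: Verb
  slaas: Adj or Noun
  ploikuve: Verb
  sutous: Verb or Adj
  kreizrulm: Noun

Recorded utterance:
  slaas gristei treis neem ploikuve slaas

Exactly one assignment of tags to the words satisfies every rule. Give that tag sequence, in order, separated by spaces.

Candidates per position — 1:slaas {Adj,Noun}; 2:gristei {Adj,Noun}; 3:treis {Noun}; 4:neem {Verb}; 5:ploikuve {Verb}; 6:slaas {Adj,Noun}.
Position 2: Noun is ruled out by rule 3; that leaves Adj.
Position 6: Adj is ruled out by rule 1; that leaves Noun.
Position 1: Noun is ruled out by rule 1; that leaves Adj.
That leaves exactly one tagging: Adj Adj Noun Verb Verb Noun.
Verifying each rule — rule 1 satisfied; rule 2 satisfied; rule 3 satisfied.

Adj Adj Noun Verb Verb Noun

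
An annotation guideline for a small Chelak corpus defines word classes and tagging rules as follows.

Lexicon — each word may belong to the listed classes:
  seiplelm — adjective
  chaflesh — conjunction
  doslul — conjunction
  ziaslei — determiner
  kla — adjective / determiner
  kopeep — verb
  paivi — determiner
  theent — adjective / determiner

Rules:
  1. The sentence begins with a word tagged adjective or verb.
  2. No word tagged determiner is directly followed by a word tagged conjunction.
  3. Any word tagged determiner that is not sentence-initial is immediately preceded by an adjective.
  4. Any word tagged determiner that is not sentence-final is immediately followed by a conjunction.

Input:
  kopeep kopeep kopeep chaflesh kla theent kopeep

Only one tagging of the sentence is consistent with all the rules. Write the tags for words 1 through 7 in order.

Candidates per position — 1:kopeep {verb}; 2:kopeep {verb}; 3:kopeep {verb}; 4:chaflesh {conjunction}; 5:kla {adjective,determiner}; 6:theent {adjective,determiner}; 7:kopeep {verb}.
Position 5: tagging it determiner would leave rule 3 unsatisfiable, so it must be adjective.
Position 6: tagging it determiner would leave rule 4 unsatisfiable, so it must be adjective.
The unique satisfying tagging is: verb verb verb conjunction adjective adjective verb.
Rule-by-rule: rule 1 satisfied; rule 2 satisfied; rule 3 satisfied; rule 4 satisfied.

verb verb verb conjunction adjective adjective verb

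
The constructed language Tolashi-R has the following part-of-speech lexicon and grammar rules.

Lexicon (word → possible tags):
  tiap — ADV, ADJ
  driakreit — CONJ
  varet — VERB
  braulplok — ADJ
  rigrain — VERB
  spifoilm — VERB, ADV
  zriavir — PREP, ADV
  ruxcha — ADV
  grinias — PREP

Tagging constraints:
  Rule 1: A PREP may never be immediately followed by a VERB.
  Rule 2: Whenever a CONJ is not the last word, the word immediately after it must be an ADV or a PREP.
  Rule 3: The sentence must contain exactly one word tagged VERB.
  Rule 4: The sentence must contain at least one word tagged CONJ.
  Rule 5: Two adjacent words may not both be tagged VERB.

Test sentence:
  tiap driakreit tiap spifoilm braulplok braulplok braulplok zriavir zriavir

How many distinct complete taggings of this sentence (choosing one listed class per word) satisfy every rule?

8

Candidates per position — 1:tiap {ADV,ADJ}; 2:driakreit {CONJ}; 3:tiap {ADV,ADJ}; 4:spifoilm {VERB,ADV}; 5:braulplok {ADJ}; 6:braulplok {ADJ}; 7:braulplok {ADJ}; 8:zriavir {PREP,ADV}; 9:zriavir {PREP,ADV}.
There are 32 candidate sequences in total.
Checking each against the rules leaves 8 sequences.
Count = 8.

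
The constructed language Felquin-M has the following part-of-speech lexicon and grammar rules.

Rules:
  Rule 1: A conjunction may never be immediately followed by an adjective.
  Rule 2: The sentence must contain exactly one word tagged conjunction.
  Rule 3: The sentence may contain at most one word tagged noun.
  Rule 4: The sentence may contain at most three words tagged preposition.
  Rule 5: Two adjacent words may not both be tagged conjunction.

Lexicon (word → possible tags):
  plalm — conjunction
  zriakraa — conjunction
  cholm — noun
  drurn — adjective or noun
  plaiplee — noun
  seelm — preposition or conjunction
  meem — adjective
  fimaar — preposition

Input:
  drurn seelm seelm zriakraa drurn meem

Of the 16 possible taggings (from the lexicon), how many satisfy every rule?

1

Candidates per position — 1:drurn {adjective,noun}; 2:seelm {preposition,conjunction}; 3:seelm {preposition,conjunction}; 4:zriakraa {conjunction}; 5:drurn {adjective,noun}; 6:meem {adjective}.
There are 16 candidate sequences in total.
The sequences that satisfy every rule: adjective preposition preposition conjunction noun adjective.
Count = 1.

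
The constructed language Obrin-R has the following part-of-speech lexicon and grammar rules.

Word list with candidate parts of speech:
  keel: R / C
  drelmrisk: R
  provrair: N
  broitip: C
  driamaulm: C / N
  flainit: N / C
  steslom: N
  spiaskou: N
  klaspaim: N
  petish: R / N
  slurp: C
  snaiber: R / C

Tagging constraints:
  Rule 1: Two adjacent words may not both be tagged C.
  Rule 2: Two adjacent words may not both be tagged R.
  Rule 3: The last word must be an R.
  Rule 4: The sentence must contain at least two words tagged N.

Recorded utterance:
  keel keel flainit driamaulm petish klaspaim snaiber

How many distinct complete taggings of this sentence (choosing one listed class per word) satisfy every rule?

10

Candidates per position — 1:keel {R,C}; 2:keel {R,C}; 3:flainit {N,C}; 4:driamaulm {C,N}; 5:petish {R,N}; 6:klaspaim {N}; 7:snaiber {R,C}.
There are 64 candidate sequences in total.
Checking each against the rules leaves 10 sequences.
Count = 10.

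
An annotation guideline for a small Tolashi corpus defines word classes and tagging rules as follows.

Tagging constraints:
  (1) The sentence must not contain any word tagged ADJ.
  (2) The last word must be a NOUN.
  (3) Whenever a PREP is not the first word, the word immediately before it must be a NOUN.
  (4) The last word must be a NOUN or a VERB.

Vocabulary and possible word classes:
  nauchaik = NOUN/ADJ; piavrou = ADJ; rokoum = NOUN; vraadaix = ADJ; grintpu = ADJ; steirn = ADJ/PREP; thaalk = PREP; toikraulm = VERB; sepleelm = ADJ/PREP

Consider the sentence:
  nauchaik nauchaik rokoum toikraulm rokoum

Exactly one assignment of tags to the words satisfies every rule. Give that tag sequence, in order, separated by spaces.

Candidates per position — 1:nauchaik {NOUN,ADJ}; 2:nauchaik {NOUN,ADJ}; 3:rokoum {NOUN}; 4:toikraulm {VERB}; 5:rokoum {NOUN}.
If word 1 were ADJ, no tagging could satisfy rule 1; so word 1 is NOUN.
If word 2 were ADJ, no tagging could satisfy rule 1; so word 2 is NOUN.
The only consistent sequence is: NOUN NOUN NOUN VERB NOUN.
Checking: rule 1 ✓; rule 2 ✓; rule 3 ✓; rule 4 ✓.

NOUN NOUN NOUN VERB NOUN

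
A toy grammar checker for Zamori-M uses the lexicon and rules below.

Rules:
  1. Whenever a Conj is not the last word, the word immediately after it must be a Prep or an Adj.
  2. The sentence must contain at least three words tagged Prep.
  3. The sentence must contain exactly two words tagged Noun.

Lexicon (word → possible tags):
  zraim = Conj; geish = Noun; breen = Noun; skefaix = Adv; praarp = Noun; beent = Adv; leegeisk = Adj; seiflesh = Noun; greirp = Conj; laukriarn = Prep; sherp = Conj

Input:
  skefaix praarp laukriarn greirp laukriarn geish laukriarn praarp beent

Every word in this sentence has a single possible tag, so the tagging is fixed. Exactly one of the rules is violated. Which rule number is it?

3

Fixed tagging: Adv Noun Prep Conj Prep Noun Prep Noun Adv.
Checking each rule: R1 pass, R2 pass, R3 fail.
Only rule 3 fails.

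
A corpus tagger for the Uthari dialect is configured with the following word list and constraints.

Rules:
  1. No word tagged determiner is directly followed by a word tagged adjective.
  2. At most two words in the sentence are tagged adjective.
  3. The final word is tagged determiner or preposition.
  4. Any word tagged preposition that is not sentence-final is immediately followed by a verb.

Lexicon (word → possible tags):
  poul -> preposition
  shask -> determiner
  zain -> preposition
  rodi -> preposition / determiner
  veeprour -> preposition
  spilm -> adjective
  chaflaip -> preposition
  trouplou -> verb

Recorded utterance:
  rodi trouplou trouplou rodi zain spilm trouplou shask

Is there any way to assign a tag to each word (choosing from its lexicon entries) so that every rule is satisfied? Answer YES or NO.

Candidates per position — 1:rodi {preposition,determiner}; 2:trouplou {verb}; 3:trouplou {verb}; 4:rodi {preposition,determiner}; 5:zain {preposition}; 6:spilm {adjective}; 7:trouplou {verb}; 8:shask {determiner}.
Rule 4 cannot be satisfied by any choice of tags from the lexicon.
So there is no consistent tagging.

NO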